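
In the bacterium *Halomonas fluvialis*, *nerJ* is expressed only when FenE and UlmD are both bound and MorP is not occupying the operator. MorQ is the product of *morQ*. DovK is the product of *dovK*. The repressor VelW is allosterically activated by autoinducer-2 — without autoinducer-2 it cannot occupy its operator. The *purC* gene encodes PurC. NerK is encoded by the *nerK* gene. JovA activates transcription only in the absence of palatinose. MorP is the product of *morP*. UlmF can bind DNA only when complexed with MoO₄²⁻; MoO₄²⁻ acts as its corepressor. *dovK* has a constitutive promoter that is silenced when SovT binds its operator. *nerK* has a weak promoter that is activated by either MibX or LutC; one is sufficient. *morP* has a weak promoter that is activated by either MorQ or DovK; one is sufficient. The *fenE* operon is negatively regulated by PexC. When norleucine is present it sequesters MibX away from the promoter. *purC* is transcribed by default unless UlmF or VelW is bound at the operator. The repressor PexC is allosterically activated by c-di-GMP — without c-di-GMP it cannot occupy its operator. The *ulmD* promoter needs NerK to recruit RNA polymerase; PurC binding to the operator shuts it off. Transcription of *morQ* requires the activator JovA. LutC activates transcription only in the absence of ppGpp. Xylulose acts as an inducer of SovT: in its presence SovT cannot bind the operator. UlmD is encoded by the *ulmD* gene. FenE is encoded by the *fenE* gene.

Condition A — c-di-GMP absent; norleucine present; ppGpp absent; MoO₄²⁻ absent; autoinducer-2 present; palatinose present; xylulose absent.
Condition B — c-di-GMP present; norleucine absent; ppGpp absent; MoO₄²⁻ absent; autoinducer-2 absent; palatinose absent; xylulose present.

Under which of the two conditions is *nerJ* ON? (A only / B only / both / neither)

Condition A:
c-di-GMP is absent, so PexC is inactive.
With no repressor bound, *fenE* is transcribed.
So FenE is produced and active.
Norleucine is present, so MibX is inactive.
ppGpp is absent, so LutC is active.
Activator LutC is present, so *nerK* is transcribed.
So NerK is produced and active.
MoO₄²⁻ is absent, so UlmF is inactive.
Autoinducer-2 is present, so VelW is active.
With repressor VelW bound, *purC* is not transcribed.
So PurC is not produced.
No repressor is bound and NerK is active, so *ulmD* is transcribed.
So UlmD is produced and active.
Palatinose is present, so JovA is inactive.
Required activator JovA is absent, so *morQ* is not transcribed.
So MorQ is not produced.
Xylulose is absent, so SovT is active.
With repressor SovT bound, *dovK* is not transcribed.
So DovK is not produced.
No activator is available at the *morP* promoter, so *morP* is not transcribed.
So MorP is not produced.
No repressor is bound and FenE and UlmD are active, so *nerJ* is transcribed.
→ *nerJ* is ON in A.
Condition B:
c-di-GMP is present, so PexC is active.
With repressor PexC bound, *fenE* is not transcribed.
So FenE is not produced.
Norleucine is absent, so MibX is active.
ppGpp is absent, so LutC is active.
Activator MibX is present, so *nerK* is transcribed.
So NerK is produced and active.
MoO₄²⁻ is absent, so UlmF is inactive.
Autoinducer-2 is absent, so VelW is inactive.
With no repressor bound, *purC* is transcribed.
So PurC is produced and active.
With repressor PurC bound, *ulmD* is not transcribed.
So UlmD is not produced.
Palatinose is absent, so JovA is active.
No repressor is bound and JovA is active, so *morQ* is transcribed.
So MorQ is produced and active.
Xylulose is present, so SovT is inactive.
With no repressor bound, *dovK* is transcribed.
So DovK is produced and active.
Activator MorQ is present, so *morP* is transcribed.
So MorP is produced and active.
With repressor MorP bound, *nerJ* is not transcribed.
→ *nerJ* is OFF in B.

A only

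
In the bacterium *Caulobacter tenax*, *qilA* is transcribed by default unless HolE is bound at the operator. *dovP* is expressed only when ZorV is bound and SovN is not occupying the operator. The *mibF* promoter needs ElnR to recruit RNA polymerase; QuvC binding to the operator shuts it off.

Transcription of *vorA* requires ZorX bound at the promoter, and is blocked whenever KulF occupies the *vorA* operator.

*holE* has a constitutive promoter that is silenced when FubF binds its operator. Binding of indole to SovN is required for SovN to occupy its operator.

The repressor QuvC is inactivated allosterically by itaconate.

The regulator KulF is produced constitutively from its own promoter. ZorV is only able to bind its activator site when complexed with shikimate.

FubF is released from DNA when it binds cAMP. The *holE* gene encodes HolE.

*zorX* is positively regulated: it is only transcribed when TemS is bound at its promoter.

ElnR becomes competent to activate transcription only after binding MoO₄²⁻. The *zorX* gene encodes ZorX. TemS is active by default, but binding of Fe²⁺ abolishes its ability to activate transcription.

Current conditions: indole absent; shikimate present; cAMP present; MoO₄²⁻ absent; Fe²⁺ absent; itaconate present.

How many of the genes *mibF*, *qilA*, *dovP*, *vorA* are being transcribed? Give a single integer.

Itaconate is present, so QuvC is inactive.
MoO₄²⁻ is absent, so ElnR is inactive.
Required activator ElnR is absent, so *mibF* is not transcribed.
→ *mibF* is OFF.
cAMP is present, so FubF is inactive.
With no repressor bound, *holE* is transcribed.
So HolE is produced and active.
With repressor HolE bound, *qilA* is not transcribed.
→ *qilA* is OFF.
Indole is absent, so SovN is inactive.
Shikimate is present, so ZorV is active.
No repressor is bound and ZorV is active, so *dovP* is transcribed.
→ *dovP* is ON.
KulF is produced constitutively and is active.
Fe²⁺ is absent, so TemS is active.
No repressor is bound and TemS is active, so *zorX* is transcribed.
So ZorX is produced and active.
With repressor KulF bound, *vorA* is not transcribed.
→ *vorA* is OFF.
1 of the 4 genes is transcribed.

1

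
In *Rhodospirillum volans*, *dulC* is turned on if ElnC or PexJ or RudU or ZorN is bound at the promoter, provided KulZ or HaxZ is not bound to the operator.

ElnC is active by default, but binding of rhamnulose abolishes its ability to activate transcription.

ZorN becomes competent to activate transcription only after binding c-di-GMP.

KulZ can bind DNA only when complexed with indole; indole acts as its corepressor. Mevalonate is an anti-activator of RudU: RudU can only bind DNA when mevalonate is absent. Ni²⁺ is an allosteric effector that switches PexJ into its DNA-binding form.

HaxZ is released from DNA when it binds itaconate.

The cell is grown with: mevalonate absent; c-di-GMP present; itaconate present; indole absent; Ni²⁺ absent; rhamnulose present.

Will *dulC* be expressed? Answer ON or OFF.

Indole is absent, so KulZ is inactive.
Rhamnulose is present, so ElnC is inactive.
Ni²⁺ is absent, so PexJ is inactive.
Mevalonate is absent, so RudU is active.
Itaconate is present, so HaxZ is inactive.
c-di-GMP is present, so ZorN is active.
Activator RudU is present, so *dulC* is transcribed.

ON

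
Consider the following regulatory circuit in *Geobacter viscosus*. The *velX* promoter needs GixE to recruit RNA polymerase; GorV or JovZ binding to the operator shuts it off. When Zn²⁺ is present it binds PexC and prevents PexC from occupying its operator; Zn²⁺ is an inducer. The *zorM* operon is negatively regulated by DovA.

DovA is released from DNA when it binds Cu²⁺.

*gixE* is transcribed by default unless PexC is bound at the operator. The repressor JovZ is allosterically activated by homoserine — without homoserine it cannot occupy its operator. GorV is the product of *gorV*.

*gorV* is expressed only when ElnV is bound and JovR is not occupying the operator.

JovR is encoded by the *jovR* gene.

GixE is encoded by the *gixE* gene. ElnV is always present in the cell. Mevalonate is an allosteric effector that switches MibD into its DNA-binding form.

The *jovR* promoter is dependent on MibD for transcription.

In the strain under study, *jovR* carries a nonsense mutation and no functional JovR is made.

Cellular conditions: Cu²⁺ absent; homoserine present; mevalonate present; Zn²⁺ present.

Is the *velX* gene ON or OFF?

OFF

ElnV is produced constitutively and is active.
JovR is non-functional in this strain, so it has no effect.
No repressor is bound and ElnV is active, so *gorV* is transcribed.
So GorV is produced and active.
Homoserine is present, so JovZ is active.
Zn²⁺ is present, so PexC is inactive.
With no repressor bound, *gixE* is transcribed.
So GixE is produced and active.
With repressor GorV bound, *velX* is not transcribed.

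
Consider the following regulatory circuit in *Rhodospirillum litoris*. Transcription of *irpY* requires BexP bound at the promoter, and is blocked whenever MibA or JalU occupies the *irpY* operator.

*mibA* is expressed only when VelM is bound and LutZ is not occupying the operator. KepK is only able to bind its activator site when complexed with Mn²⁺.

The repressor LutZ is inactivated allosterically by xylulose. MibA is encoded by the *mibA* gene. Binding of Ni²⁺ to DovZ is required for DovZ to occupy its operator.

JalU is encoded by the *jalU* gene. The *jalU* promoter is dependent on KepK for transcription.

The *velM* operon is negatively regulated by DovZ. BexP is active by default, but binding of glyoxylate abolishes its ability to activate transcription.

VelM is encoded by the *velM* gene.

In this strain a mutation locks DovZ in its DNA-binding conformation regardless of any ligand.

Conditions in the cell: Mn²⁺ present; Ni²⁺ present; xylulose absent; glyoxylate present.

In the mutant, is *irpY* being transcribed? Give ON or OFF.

OFF

Xylulose is absent, so LutZ is active.
DovZ is constitutively active in this strain.
With repressor DovZ bound, *velM* is not transcribed.
So VelM is not produced.
With repressor LutZ bound, *mibA* is not transcribed.
So MibA is not produced.
Glyoxylate is present, so BexP is inactive.
Mn²⁺ is present, so KepK is active.
No repressor is bound and KepK is active, so *jalU* is transcribed.
So JalU is produced and active.
With repressor JalU bound, *irpY* is not transcribed.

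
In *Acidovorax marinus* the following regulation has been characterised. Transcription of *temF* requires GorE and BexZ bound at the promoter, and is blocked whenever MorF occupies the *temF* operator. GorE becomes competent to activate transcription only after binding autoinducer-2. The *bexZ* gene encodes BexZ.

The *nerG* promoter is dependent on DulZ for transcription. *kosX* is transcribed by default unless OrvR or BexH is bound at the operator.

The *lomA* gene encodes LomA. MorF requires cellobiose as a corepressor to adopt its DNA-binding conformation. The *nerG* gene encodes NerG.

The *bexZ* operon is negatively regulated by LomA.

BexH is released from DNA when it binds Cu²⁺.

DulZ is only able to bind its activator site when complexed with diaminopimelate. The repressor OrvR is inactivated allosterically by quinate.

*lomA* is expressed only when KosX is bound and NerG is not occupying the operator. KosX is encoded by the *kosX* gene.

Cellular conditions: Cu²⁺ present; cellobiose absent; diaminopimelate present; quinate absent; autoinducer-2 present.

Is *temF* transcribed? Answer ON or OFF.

Autoinducer-2 is present, so GorE is active.
Cellobiose is absent, so MorF is inactive.
Diaminopimelate is present, so DulZ is active.
No repressor is bound and DulZ is active, so *nerG* is transcribed.
So NerG is produced and active.
Quinate is absent, so OrvR is active.
Cu²⁺ is present, so BexH is inactive.
With repressor OrvR bound, *kosX* is not transcribed.
So KosX is not produced.
With repressor NerG bound, *lomA* is not transcribed.
So LomA is not produced.
With no repressor bound, *bexZ* is transcribed.
So BexZ is produced and active.
No repressor is bound and GorE and BexZ are active, so *temF* is transcribed.

ON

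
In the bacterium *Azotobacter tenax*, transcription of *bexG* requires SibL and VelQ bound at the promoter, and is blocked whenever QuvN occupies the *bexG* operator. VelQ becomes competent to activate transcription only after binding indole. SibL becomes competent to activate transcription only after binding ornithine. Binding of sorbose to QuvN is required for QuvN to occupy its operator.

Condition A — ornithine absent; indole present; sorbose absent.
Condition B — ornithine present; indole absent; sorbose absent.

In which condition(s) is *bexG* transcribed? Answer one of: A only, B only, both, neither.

Condition A:
Ornithine is absent, so SibL is inactive.
Indole is present, so VelQ is active.
Sorbose is absent, so QuvN is inactive.
Required activator SibL is absent, so *bexG* is not transcribed.
→ *bexG* is OFF in A.
Condition B:
Ornithine is present, so SibL is active.
Indole is absent, so VelQ is inactive.
Sorbose is absent, so QuvN is inactive.
Required activator VelQ is absent, so *bexG* is not transcribed.
→ *bexG* is OFF in B.

neither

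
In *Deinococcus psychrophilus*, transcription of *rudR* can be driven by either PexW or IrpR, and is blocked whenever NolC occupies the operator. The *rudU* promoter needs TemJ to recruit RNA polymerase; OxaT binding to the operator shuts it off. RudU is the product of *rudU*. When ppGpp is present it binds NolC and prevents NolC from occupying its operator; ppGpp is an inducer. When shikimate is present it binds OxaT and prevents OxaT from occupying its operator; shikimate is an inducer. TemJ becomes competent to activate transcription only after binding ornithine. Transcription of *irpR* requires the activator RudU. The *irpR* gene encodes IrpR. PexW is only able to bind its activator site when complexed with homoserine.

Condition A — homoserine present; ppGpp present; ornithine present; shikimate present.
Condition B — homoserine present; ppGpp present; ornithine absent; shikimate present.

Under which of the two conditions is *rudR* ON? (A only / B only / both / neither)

Condition A:
Homoserine is present, so PexW is active.
ppGpp is present, so NolC is inactive.
Ornithine is present, so TemJ is active.
Shikimate is present, so OxaT is inactive.
No repressor is bound and TemJ is active, so *rudU* is transcribed.
So RudU is produced and active.
No repressor is bound and RudU is active, so *irpR* is transcribed.
So IrpR is produced and active.
Activator PexW is present, so *rudR* is transcribed.
→ *rudR* is ON in A.
Condition B:
Homoserine is present, so PexW is active.
ppGpp is present, so NolC is inactive.
Ornithine is absent, so TemJ is inactive.
Shikimate is present, so OxaT is inactive.
Required activator TemJ is absent, so *rudU* is not transcribed.
So RudU is not produced.
Required activator RudU is absent, so *irpR* is not transcribed.
So IrpR is not produced.
Activator PexW is present, so *rudR* is transcribed.
→ *rudR* is ON in B.

both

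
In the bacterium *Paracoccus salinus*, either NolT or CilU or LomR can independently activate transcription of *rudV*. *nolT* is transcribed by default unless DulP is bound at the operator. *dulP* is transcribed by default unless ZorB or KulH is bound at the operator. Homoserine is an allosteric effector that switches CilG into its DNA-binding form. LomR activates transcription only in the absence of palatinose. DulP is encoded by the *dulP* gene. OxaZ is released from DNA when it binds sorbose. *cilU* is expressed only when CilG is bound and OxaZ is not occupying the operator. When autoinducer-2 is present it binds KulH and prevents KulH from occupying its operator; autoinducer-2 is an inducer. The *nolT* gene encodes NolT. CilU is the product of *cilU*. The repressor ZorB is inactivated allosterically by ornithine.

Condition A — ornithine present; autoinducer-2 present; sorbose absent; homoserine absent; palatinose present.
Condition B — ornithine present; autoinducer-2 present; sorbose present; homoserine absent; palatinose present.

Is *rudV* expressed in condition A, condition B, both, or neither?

neither

Condition A:
Ornithine is present, so ZorB is inactive.
Autoinducer-2 is present, so KulH is inactive.
With no repressor bound, *dulP* is transcribed.
So DulP is produced and active.
With repressor DulP bound, *nolT* is not transcribed.
So NolT is not produced.
Sorbose is absent, so OxaZ is active.
Homoserine is absent, so CilG is inactive.
With repressor OxaZ bound, *cilU* is not transcribed.
So CilU is not produced.
Palatinose is present, so LomR is inactive.
No activator is available at the *rudV* promoter, so *rudV* is not transcribed.
→ *rudV* is OFF in A.
Condition B:
Ornithine is present, so ZorB is inactive.
Autoinducer-2 is present, so KulH is inactive.
With no repressor bound, *dulP* is transcribed.
So DulP is produced and active.
With repressor DulP bound, *nolT* is not transcribed.
So NolT is not produced.
Sorbose is present, so OxaZ is inactive.
Homoserine is absent, so CilG is inactive.
Required activator CilG is absent, so *cilU* is not transcribed.
So CilU is not produced.
Palatinose is present, so LomR is inactive.
No activator is available at the *rudV* promoter, so *rudV* is not transcribed.
→ *rudV* is OFF in B.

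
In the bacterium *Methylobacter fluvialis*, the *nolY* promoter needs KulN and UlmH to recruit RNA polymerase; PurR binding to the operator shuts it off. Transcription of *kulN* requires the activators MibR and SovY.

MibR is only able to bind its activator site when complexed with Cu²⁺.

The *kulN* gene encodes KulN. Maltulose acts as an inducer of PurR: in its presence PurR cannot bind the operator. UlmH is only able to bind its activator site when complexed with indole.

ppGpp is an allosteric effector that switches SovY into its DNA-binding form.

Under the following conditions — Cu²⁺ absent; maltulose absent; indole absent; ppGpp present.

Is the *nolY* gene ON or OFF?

Maltulose is absent, so PurR is active.
Cu²⁺ is absent, so MibR is inactive.
ppGpp is present, so SovY is active.
Required activator MibR is absent, so *kulN* is not transcribed.
So KulN is not produced.
Indole is absent, so UlmH is inactive.
With repressor PurR bound, *nolY* is not transcribed.

OFF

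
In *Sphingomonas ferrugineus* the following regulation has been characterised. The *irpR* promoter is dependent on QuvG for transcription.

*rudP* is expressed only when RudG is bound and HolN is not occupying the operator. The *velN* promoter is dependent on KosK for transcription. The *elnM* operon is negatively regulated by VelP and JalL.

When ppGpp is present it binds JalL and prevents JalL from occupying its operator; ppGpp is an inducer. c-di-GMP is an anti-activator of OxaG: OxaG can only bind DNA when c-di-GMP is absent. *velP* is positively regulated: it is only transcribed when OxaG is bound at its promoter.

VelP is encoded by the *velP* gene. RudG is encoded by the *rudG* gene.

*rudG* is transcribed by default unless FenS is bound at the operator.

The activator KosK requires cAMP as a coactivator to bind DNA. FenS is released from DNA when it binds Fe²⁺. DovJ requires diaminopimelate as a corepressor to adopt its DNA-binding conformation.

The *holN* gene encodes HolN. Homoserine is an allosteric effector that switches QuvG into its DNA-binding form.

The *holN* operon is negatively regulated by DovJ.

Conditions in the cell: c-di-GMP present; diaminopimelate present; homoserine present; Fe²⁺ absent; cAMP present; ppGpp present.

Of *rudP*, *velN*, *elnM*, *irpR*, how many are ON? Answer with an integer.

Fe²⁺ is absent, so FenS is active.
With repressor FenS bound, *rudG* is not transcribed.
So RudG is not produced.
Diaminopimelate is present, so DovJ is active.
With repressor DovJ bound, *holN* is not transcribed.
So HolN is not produced.
Required activator RudG is absent, so *rudP* is not transcribed.
→ *rudP* is OFF.
cAMP is present, so KosK is active.
No repressor is bound and KosK is active, so *velN* is transcribed.
→ *velN* is ON.
c-di-GMP is present, so OxaG is inactive.
Required activator OxaG is absent, so *velP* is not transcribed.
So VelP is not produced.
ppGpp is present, so JalL is inactive.
With no repressor bound, *elnM* is transcribed.
→ *elnM* is ON.
Homoserine is present, so QuvG is active.
No repressor is bound and QuvG is active, so *irpR* is transcribed.
→ *irpR* is ON.
3 of the 4 genes are transcribed.

3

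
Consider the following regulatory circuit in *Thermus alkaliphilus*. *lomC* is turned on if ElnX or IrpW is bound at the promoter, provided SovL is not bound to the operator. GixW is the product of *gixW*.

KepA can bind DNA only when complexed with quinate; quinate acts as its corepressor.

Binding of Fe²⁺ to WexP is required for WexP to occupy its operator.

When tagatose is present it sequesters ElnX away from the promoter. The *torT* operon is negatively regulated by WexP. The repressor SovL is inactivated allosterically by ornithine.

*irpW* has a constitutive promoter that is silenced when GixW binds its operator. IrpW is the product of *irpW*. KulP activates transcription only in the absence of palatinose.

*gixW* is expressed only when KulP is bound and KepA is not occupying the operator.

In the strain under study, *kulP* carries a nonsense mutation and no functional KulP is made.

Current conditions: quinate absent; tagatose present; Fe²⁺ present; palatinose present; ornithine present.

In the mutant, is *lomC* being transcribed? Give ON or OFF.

Ornithine is present, so SovL is inactive.
Tagatose is present, so ElnX is inactive.
KulP is non-functional in this strain, so it has no effect.
Quinate is absent, so KepA is inactive.
Required activator KulP is absent, so *gixW* is not transcribed.
So GixW is not produced.
With no repressor bound, *irpW* is transcribed.
So IrpW is produced and active.
Activator IrpW is present, so *lomC* is transcribed.

ON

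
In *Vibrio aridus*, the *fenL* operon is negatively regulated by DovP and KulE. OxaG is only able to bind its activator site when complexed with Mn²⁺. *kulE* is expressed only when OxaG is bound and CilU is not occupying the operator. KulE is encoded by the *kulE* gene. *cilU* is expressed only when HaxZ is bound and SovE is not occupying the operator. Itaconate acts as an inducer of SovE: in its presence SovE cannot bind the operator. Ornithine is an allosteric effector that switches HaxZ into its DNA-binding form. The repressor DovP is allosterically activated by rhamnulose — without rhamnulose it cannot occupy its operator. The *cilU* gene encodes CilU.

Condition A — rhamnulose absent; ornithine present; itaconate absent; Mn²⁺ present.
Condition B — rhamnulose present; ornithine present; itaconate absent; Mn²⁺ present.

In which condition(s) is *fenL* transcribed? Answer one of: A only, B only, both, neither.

Condition A:
Rhamnulose is absent, so DovP is inactive.
Ornithine is present, so HaxZ is active.
Itaconate is absent, so SovE is active.
With repressor SovE bound, *cilU* is not transcribed.
So CilU is not produced.
Mn²⁺ is present, so OxaG is active.
No repressor is bound and OxaG is active, so *kulE* is transcribed.
So KulE is produced and active.
With repressor KulE bound, *fenL* is not transcribed.
→ *fenL* is OFF in A.
Condition B:
Rhamnulose is present, so DovP is active.
Ornithine is present, so HaxZ is active.
Itaconate is absent, so SovE is active.
With repressor SovE bound, *cilU* is not transcribed.
So CilU is not produced.
Mn²⁺ is present, so OxaG is active.
No repressor is bound and OxaG is active, so *kulE* is transcribed.
So KulE is produced and active.
With repressor DovP bound, *fenL* is not transcribed.
→ *fenL* is OFF in B.

neither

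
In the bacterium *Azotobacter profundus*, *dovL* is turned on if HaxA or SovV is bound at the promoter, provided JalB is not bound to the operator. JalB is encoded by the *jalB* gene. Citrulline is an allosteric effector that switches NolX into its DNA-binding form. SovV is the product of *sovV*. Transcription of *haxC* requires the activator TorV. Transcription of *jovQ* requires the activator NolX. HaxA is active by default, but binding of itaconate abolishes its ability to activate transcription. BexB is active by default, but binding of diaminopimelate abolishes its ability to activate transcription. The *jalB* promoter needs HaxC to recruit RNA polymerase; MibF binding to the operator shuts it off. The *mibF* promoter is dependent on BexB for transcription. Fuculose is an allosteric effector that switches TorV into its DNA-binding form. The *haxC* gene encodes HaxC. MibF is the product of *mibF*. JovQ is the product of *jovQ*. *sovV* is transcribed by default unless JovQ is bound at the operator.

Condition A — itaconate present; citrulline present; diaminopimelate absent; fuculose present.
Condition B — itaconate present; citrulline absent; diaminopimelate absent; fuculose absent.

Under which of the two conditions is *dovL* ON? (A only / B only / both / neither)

Condition A:
Itaconate is present, so HaxA is inactive.
Citrulline is present, so NolX is active.
No repressor is bound and NolX is active, so *jovQ* is transcribed.
So JovQ is produced and active.
With repressor JovQ bound, *sovV* is not transcribed.
So SovV is not produced.
Diaminopimelate is absent, so BexB is active.
No repressor is bound and BexB is active, so *mibF* is transcribed.
So MibF is produced and active.
Fuculose is present, so TorV is active.
No repressor is bound and TorV is active, so *haxC* is transcribed.
So HaxC is produced and active.
With repressor MibF bound, *jalB* is not transcribed.
So JalB is not produced.
No activator is available at the *dovL* promoter, so *dovL* is not transcribed.
→ *dovL* is OFF in A.
Condition B:
Itaconate is present, so HaxA is inactive.
Citrulline is absent, so NolX is inactive.
Required activator NolX is absent, so *jovQ* is not transcribed.
So JovQ is not produced.
With no repressor bound, *sovV* is transcribed.
So SovV is produced and active.
Diaminopimelate is absent, so BexB is active.
No repressor is bound and BexB is active, so *mibF* is transcribed.
So MibF is produced and active.
Fuculose is absent, so TorV is inactive.
Required activator TorV is absent, so *haxC* is not transcribed.
So HaxC is not produced.
With repressor MibF bound, *jalB* is not transcribed.
So JalB is not produced.
Activator SovV is present, so *dovL* is transcribed.
→ *dovL* is ON in B.

B only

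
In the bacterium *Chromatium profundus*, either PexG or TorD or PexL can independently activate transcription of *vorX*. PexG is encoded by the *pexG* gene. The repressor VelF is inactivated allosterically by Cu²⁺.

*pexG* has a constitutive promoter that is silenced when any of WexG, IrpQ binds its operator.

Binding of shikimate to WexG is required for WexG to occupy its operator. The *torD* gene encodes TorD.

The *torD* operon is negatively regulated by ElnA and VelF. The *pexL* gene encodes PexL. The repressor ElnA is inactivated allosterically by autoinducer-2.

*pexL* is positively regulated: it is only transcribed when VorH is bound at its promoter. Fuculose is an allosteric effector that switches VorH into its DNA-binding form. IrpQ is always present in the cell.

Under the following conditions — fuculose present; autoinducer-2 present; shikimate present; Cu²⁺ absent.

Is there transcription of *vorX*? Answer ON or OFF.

Shikimate is present, so WexG is active.
IrpQ is produced constitutively and is active.
With repressor WexG bound, *pexG* is not transcribed.
So PexG is not produced.
Autoinducer-2 is present, so ElnA is inactive.
Cu²⁺ is absent, so VelF is active.
With repressor VelF bound, *torD* is not transcribed.
So TorD is not produced.
Fuculose is present, so VorH is active.
No repressor is bound and VorH is active, so *pexL* is transcribed.
So PexL is produced and active.
Activator PexL is present, so *vorX* is transcribed.

ON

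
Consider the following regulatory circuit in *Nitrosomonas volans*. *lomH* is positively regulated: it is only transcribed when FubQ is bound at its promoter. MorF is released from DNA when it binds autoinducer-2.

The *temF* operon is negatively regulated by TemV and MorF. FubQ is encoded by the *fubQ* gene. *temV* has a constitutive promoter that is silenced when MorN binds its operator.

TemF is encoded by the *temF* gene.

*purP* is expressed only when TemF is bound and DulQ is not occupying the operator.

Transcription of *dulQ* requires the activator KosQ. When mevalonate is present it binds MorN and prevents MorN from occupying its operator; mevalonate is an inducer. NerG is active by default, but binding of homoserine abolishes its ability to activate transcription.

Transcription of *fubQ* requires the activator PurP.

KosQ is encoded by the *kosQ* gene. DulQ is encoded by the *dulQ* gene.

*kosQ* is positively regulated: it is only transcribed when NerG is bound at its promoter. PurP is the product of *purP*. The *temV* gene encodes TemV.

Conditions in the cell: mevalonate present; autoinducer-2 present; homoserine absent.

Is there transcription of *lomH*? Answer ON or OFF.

Homoserine is absent, so NerG is active.
No repressor is bound and NerG is active, so *kosQ* is transcribed.
So KosQ is produced and active.
No repressor is bound and KosQ is active, so *dulQ* is transcribed.
So DulQ is produced and active.
Mevalonate is present, so MorN is inactive.
With no repressor bound, *temV* is transcribed.
So TemV is produced and active.
Autoinducer-2 is present, so MorF is inactive.
With repressor TemV bound, *temF* is not transcribed.
So TemF is not produced.
With repressor DulQ bound, *purP* is not transcribed.
So PurP is not produced.
Required activator PurP is absent, so *fubQ* is not transcribed.
So FubQ is not produced.
Required activator FubQ is absent, so *lomH* is not transcribed.

OFF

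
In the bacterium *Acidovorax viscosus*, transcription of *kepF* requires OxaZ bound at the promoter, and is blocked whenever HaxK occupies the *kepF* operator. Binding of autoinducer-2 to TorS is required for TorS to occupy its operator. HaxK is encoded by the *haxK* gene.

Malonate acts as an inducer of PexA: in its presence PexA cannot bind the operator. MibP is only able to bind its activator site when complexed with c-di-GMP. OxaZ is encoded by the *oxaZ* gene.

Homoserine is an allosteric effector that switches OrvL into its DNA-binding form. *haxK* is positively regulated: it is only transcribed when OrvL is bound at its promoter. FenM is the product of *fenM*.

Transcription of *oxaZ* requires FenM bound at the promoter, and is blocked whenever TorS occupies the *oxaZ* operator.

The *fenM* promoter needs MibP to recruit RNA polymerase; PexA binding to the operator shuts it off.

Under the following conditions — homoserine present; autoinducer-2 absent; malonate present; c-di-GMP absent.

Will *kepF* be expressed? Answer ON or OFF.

OFF

Homoserine is present, so OrvL is active.
No repressor is bound and OrvL is active, so *haxK* is transcribed.
So HaxK is produced and active.
Malonate is present, so PexA is inactive.
c-di-GMP is absent, so MibP is inactive.
Required activator MibP is absent, so *fenM* is not transcribed.
So FenM is not produced.
Autoinducer-2 is absent, so TorS is inactive.
Required activator FenM is absent, so *oxaZ* is not transcribed.
So OxaZ is not produced.
With repressor HaxK bound, *kepF* is not transcribed.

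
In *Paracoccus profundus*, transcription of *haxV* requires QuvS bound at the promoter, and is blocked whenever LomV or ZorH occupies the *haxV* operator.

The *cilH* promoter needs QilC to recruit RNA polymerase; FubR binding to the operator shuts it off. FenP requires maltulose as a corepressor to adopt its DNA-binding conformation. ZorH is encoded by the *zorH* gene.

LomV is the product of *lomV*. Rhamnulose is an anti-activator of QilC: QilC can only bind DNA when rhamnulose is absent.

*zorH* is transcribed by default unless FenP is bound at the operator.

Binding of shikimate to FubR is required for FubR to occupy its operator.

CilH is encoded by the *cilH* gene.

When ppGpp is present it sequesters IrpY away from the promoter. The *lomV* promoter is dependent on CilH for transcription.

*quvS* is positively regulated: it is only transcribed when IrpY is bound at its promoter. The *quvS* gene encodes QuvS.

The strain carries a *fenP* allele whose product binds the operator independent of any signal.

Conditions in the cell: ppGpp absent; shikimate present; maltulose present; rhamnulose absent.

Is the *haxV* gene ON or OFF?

Rhamnulose is absent, so QilC is active.
Shikimate is present, so FubR is active.
With repressor FubR bound, *cilH* is not transcribed.
So CilH is not produced.
Required activator CilH is absent, so *lomV* is not transcribed.
So LomV is not produced.
FenP is constitutively active in this strain.
With repressor FenP bound, *zorH* is not transcribed.
So ZorH is not produced.
ppGpp is absent, so IrpY is active.
No repressor is bound and IrpY is active, so *quvS* is transcribed.
So QuvS is produced and active.
No repressor is bound and QuvS is active, so *haxV* is transcribed.

ON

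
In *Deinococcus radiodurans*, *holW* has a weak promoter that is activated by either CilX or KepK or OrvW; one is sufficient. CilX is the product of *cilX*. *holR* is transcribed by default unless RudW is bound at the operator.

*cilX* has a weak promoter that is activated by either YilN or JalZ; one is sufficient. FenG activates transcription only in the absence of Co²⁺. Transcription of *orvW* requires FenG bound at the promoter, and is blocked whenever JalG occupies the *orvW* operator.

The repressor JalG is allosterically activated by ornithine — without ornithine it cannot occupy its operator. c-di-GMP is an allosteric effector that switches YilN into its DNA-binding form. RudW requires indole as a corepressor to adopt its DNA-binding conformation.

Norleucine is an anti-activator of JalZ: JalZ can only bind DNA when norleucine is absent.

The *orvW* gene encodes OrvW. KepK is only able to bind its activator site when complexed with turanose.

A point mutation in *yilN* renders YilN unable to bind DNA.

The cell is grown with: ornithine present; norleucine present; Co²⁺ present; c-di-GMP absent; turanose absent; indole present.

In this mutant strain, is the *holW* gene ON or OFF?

OFF

YilN is non-functional in this strain, so it has no effect.
Norleucine is present, so JalZ is inactive.
No activator is available at the *cilX* promoter, so *cilX* is not transcribed.
So CilX is not produced.
Turanose is absent, so KepK is inactive.
Ornithine is present, so JalG is active.
Co²⁺ is present, so FenG is inactive.
With repressor JalG bound, *orvW* is not transcribed.
So OrvW is not produced.
No activator is available at the *holW* promoter, so *holW* is not transcribed.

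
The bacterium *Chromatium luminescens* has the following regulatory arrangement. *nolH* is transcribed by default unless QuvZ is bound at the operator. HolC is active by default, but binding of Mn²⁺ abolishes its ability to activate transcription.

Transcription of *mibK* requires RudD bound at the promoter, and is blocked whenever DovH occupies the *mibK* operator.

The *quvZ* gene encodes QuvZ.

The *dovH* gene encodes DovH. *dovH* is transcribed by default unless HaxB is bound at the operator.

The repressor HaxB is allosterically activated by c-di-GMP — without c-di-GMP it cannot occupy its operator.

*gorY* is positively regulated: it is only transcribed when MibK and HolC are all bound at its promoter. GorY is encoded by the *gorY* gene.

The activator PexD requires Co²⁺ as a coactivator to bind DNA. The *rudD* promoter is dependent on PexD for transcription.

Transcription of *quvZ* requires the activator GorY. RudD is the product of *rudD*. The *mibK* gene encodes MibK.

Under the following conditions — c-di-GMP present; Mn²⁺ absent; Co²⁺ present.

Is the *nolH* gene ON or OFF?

c-di-GMP is present, so HaxB is active.
With repressor HaxB bound, *dovH* is not transcribed.
So DovH is not produced.
Co²⁺ is present, so PexD is active.
No repressor is bound and PexD is active, so *rudD* is transcribed.
So RudD is produced and active.
No repressor is bound and RudD is active, so *mibK* is transcribed.
So MibK is produced and active.
Mn²⁺ is absent, so HolC is active.
No repressor is bound and MibK and HolC are active, so *gorY* is transcribed.
So GorY is produced and active.
No repressor is bound and GorY is active, so *quvZ* is transcribed.
So QuvZ is produced and active.
With repressor QuvZ bound, *nolH* is not transcribed.

OFF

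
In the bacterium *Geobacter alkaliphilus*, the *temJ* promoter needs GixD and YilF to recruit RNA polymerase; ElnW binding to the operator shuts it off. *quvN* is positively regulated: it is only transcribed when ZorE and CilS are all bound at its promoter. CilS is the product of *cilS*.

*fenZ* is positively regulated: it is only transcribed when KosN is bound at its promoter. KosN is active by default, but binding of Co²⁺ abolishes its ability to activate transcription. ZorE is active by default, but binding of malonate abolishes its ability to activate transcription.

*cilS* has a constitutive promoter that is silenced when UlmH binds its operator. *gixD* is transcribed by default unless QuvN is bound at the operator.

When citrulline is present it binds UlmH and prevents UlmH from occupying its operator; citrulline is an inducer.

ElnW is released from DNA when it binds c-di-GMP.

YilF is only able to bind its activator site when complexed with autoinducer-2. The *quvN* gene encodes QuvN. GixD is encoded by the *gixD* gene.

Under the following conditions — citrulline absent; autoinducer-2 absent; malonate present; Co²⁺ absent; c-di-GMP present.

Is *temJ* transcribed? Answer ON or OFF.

Malonate is present, so ZorE is inactive.
Citrulline is absent, so UlmH is active.
With repressor UlmH bound, *cilS* is not transcribed.
So CilS is not produced.
Required activator ZorE is absent, so *quvN* is not transcribed.
So QuvN is not produced.
With no repressor bound, *gixD* is transcribed.
So GixD is produced and active.
Autoinducer-2 is absent, so YilF is inactive.
c-di-GMP is present, so ElnW is inactive.
Required activator YilF is absent, so *temJ* is not transcribed.

OFF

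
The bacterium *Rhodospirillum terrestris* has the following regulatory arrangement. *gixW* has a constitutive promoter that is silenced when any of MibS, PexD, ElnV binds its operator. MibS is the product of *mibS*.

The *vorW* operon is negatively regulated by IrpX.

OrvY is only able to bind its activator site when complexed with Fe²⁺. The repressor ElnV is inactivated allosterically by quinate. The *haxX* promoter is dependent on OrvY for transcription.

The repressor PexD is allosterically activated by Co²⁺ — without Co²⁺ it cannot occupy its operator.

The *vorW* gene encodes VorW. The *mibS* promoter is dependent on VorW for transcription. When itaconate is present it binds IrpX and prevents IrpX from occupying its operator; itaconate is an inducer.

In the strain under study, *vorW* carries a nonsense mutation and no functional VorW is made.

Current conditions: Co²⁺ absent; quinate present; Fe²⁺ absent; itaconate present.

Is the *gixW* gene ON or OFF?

ON

VorW is non-functional in this strain, so it has no effect.
Required activator VorW is absent, so *mibS* is not transcribed.
So MibS is not produced.
Co²⁺ is absent, so PexD is inactive.
Quinate is present, so ElnV is inactive.
With no repressor bound, *gixW* is transcribed.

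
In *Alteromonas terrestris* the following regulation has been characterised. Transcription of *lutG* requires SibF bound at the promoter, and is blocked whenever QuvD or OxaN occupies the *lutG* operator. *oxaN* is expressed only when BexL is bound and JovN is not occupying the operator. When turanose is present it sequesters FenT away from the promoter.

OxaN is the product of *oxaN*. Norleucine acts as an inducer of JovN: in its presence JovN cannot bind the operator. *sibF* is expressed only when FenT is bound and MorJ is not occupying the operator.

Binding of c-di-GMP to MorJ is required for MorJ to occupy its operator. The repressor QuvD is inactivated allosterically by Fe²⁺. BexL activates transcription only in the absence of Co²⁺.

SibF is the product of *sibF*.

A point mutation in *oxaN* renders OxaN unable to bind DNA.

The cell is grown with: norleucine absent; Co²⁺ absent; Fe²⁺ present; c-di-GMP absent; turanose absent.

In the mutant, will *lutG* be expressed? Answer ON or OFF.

ON

Fe²⁺ is present, so QuvD is inactive.
c-di-GMP is absent, so MorJ is inactive.
Turanose is absent, so FenT is active.
No repressor is bound and FenT is active, so *sibF* is transcribed.
So SibF is produced and active.
OxaN is non-functional in this strain, so it has no effect.
No repressor is bound and SibF is active, so *lutG* is transcribed.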